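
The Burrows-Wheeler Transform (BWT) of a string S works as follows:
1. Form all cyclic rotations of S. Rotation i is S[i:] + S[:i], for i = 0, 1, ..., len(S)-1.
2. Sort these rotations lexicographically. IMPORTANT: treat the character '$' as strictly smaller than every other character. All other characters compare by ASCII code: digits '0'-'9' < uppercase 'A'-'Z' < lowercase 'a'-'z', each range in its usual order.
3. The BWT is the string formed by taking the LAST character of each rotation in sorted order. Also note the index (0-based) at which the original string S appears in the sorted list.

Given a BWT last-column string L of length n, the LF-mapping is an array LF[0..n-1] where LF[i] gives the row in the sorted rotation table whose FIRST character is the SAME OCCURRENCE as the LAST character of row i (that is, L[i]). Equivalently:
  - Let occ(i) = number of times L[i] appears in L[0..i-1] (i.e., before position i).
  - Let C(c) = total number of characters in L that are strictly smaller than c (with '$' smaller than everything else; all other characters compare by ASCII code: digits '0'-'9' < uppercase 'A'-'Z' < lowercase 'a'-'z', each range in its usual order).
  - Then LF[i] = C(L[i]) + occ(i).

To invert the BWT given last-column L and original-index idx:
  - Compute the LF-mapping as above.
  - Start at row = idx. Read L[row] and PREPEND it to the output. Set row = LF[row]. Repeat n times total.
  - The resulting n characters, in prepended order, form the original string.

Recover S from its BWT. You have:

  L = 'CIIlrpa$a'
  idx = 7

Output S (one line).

LF mapping: 1 2 3 6 8 7 4 0 5
Walk LF starting at row 7, prepending L[row]:
  step 1: row=7, L[7]='$', prepend. Next row=LF[7]=0
  step 2: row=0, L[0]='C', prepend. Next row=LF[0]=1
  step 3: row=1, L[1]='I', prepend. Next row=LF[1]=2
  step 4: row=2, L[2]='I', prepend. Next row=LF[2]=3
  step 5: row=3, L[3]='l', prepend. Next row=LF[3]=6
  step 6: row=6, L[6]='a', prepend. Next row=LF[6]=4
  step 7: row=4, L[4]='r', prepend. Next row=LF[4]=8
  step 8: row=8, L[8]='a', prepend. Next row=LF[8]=5
  step 9: row=5, L[5]='p', prepend. Next row=LF[5]=7
Reversed output: paralIIC$

Answer: paralIIC$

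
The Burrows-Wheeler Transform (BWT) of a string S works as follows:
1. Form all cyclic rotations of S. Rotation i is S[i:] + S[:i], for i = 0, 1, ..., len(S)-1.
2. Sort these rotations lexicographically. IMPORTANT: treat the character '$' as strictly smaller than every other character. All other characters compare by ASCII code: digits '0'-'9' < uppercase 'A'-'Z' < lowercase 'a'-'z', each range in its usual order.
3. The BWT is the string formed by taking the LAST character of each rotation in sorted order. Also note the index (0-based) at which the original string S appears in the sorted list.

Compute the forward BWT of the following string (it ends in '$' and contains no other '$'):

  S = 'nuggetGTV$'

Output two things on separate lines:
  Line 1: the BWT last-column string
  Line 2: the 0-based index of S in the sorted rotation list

All 10 rotations (rotation i = S[i:]+S[:i]):
  rot[0] = nuggetGTV$
  rot[1] = uggetGTV$n
  rot[2] = ggetGTV$nu
  rot[3] = getGTV$nug
  rot[4] = etGTV$nugg
  rot[5] = tGTV$nugge
  rot[6] = GTV$nugget
  rot[7] = TV$nuggetG
  rot[8] = V$nuggetGT
  rot[9] = $nuggetGTV
Sorted (with $ < everything):
  sorted[0] = $nuggetGTV  (last char: 'V')
  sorted[1] = GTV$nugget  (last char: 't')
  sorted[2] = TV$nuggetG  (last char: 'G')
  sorted[3] = V$nuggetGT  (last char: 'T')
  sorted[4] = etGTV$nugg  (last char: 'g')
  sorted[5] = getGTV$nug  (last char: 'g')
  sorted[6] = ggetGTV$nu  (last char: 'u')
  sorted[7] = nuggetGTV$  (last char: '$')
  sorted[8] = tGTV$nugge  (last char: 'e')
  sorted[9] = uggetGTV$n  (last char: 'n')
Last column: VtGTggu$en
Original string S is at sorted index 7

Answer: VtGTggu$en
7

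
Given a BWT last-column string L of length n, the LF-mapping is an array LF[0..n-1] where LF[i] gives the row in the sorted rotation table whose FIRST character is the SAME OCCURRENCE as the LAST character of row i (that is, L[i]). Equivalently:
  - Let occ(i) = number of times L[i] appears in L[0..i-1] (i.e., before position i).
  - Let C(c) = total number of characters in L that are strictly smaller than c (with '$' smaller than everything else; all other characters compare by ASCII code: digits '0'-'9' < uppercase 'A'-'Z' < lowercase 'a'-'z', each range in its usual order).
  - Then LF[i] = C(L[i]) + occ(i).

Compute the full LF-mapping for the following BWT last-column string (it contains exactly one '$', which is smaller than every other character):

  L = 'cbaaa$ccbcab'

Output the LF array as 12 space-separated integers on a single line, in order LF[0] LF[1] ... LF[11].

Answer: 8 5 1 2 3 0 9 10 6 11 4 7

Derivation:
Char counts: '$':1, 'a':4, 'b':3, 'c':4
C (first-col start): C('$')=0, C('a')=1, C('b')=5, C('c')=8
L[0]='c': occ=0, LF[0]=C('c')+0=8+0=8
L[1]='b': occ=0, LF[1]=C('b')+0=5+0=5
L[2]='a': occ=0, LF[2]=C('a')+0=1+0=1
L[3]='a': occ=1, LF[3]=C('a')+1=1+1=2
L[4]='a': occ=2, LF[4]=C('a')+2=1+2=3
L[5]='$': occ=0, LF[5]=C('$')+0=0+0=0
L[6]='c': occ=1, LF[6]=C('c')+1=8+1=9
L[7]='c': occ=2, LF[7]=C('c')+2=8+2=10
L[8]='b': occ=1, LF[8]=C('b')+1=5+1=6
L[9]='c': occ=3, LF[9]=C('c')+3=8+3=11
L[10]='a': occ=3, LF[10]=C('a')+3=1+3=4
L[11]='b': occ=2, LF[11]=C('b')+2=5+2=7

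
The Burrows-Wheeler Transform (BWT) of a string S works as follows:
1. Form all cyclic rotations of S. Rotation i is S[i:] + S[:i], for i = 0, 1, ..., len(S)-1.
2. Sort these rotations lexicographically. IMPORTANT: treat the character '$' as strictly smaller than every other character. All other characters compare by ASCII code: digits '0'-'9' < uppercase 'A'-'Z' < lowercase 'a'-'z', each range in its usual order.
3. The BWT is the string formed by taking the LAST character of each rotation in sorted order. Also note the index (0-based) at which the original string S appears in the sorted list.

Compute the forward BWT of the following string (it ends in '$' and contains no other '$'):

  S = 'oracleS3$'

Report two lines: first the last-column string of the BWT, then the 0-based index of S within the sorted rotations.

All 9 rotations (rotation i = S[i:]+S[:i]):
  rot[0] = oracleS3$
  rot[1] = racleS3$o
  rot[2] = acleS3$or
  rot[3] = cleS3$ora
  rot[4] = leS3$orac
  rot[5] = eS3$oracl
  rot[6] = S3$oracle
  rot[7] = 3$oracleS
  rot[8] = $oracleS3
Sorted (with $ < everything):
  sorted[0] = $oracleS3  (last char: '3')
  sorted[1] = 3$oracleS  (last char: 'S')
  sorted[2] = S3$oracle  (last char: 'e')
  sorted[3] = acleS3$or  (last char: 'r')
  sorted[4] = cleS3$ora  (last char: 'a')
  sorted[5] = eS3$oracl  (last char: 'l')
  sorted[6] = leS3$orac  (last char: 'c')
  sorted[7] = oracleS3$  (last char: '$')
  sorted[8] = racleS3$o  (last char: 'o')
Last column: 3Seralc$o
Original string S is at sorted index 7

Answer: 3Seralc$o
7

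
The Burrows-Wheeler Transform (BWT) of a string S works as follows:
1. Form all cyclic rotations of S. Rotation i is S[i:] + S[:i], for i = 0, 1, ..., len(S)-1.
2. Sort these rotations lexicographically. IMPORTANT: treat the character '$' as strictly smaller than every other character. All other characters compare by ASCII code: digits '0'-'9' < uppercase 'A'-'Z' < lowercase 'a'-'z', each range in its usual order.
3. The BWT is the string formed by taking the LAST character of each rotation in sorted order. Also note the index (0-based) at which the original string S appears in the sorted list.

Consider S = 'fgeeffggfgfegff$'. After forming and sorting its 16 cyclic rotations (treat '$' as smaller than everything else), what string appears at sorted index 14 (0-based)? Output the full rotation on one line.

All 16 rotations (rotation i = S[i:]+S[:i]):
  rot[0] = fgeeffggfgfegff$
  rot[1] = geeffggfgfegff$f
  rot[2] = eeffggfgfegff$fg
  rot[3] = effggfgfegff$fge
  rot[4] = ffggfgfegff$fgee
  rot[5] = fggfgfegff$fgeef
  rot[6] = ggfgfegff$fgeeff
  rot[7] = gfgfegff$fgeeffg
  rot[8] = fgfegff$fgeeffgg
  rot[9] = gfegff$fgeeffggf
  rot[10] = fegff$fgeeffggfg
  rot[11] = egff$fgeeffggfgf
  rot[12] = gff$fgeeffggfgfe
  rot[13] = ff$fgeeffggfgfeg
  rot[14] = f$fgeeffggfgfegf
  rot[15] = $fgeeffggfgfegff
Sorted (with $ < everything):
  sorted[0] = $fgeeffggfgfegff
  sorted[1] = eeffggfgfegff$fg
  sorted[2] = effggfgfegff$fge
  sorted[3] = egff$fgeeffggfgf
  sorted[4] = f$fgeeffggfgfegf
  sorted[5] = fegff$fgeeffggfg
  sorted[6] = ff$fgeeffggfgfeg
  sorted[7] = ffggfgfegff$fgee
  sorted[8] = fgeeffggfgfegff$
  sorted[9] = fgfegff$fgeeffgg
  sorted[10] = fggfgfegff$fgeef
  sorted[11] = geeffggfgfegff$f
  sorted[12] = gfegff$fgeeffggf
  sorted[13] = gff$fgeeffggfgfe
  sorted[14] = gfgfegff$fgeeffg
  sorted[15] = ggfgfegff$fgeeff
sorted[14] = gfgfegff$fgeeffg

Answer: gfgfegff$fgeeffg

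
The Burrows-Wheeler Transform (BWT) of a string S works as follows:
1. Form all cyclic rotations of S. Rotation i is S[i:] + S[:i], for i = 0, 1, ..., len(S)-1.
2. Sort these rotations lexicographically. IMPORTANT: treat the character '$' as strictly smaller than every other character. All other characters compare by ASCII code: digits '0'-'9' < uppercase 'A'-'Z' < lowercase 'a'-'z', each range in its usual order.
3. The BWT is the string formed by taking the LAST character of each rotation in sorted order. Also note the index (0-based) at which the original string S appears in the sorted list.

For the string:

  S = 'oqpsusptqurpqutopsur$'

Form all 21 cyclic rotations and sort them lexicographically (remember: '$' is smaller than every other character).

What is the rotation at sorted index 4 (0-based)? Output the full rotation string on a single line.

Answer: psur$oqpsusptqurpquto

Derivation:
All 21 rotations (rotation i = S[i:]+S[:i]):
  rot[0] = oqpsusptqurpqutopsur$
  rot[1] = qpsusptqurpqutopsur$o
  rot[2] = psusptqurpqutopsur$oq
  rot[3] = susptqurpqutopsur$oqp
  rot[4] = usptqurpqutopsur$oqps
  rot[5] = sptqurpqutopsur$oqpsu
  rot[6] = ptqurpqutopsur$oqpsus
  rot[7] = tqurpqutopsur$oqpsusp
  rot[8] = qurpqutopsur$oqpsuspt
  rot[9] = urpqutopsur$oqpsusptq
  rot[10] = rpqutopsur$oqpsusptqu
  rot[11] = pqutopsur$oqpsusptqur
  rot[12] = qutopsur$oqpsusptqurp
  rot[13] = utopsur$oqpsusptqurpq
  rot[14] = topsur$oqpsusptqurpqu
  rot[15] = opsur$oqpsusptqurpqut
  rot[16] = psur$oqpsusptqurpquto
  rot[17] = sur$oqpsusptqurpqutop
  rot[18] = ur$oqpsusptqurpqutops
  rot[19] = r$oqpsusptqurpqutopsu
  rot[20] = $oqpsusptqurpqutopsur
Sorted (with $ < everything):
  sorted[0] = $oqpsusptqurpqutopsur
  sorted[1] = opsur$oqpsusptqurpqut
  sorted[2] = oqpsusptqurpqutopsur$
  sorted[3] = pqutopsur$oqpsusptqur
  sorted[4] = psur$oqpsusptqurpquto
  sorted[5] = psusptqurpqutopsur$oq
  sorted[6] = ptqurpqutopsur$oqpsus
  sorted[7] = qpsusptqurpqutopsur$o
  sorted[8] = qurpqutopsur$oqpsuspt
  sorted[9] = qutopsur$oqpsusptqurp
  sorted[10] = r$oqpsusptqurpqutopsu
  sorted[11] = rpqutopsur$oqpsusptqu
  sorted[12] = sptqurpqutopsur$oqpsu
  sorted[13] = sur$oqpsusptqurpqutop
  sorted[14] = susptqurpqutopsur$oqp
  sorted[15] = topsur$oqpsusptqurpqu
  sorted[16] = tqurpqutopsur$oqpsusp
  sorted[17] = ur$oqpsusptqurpqutops
  sorted[18] = urpqutopsur$oqpsusptq
  sorted[19] = usptqurpqutopsur$oqps
  sorted[20] = utopsur$oqpsusptqurpq
sorted[4] = psur$oqpsusptqurpquto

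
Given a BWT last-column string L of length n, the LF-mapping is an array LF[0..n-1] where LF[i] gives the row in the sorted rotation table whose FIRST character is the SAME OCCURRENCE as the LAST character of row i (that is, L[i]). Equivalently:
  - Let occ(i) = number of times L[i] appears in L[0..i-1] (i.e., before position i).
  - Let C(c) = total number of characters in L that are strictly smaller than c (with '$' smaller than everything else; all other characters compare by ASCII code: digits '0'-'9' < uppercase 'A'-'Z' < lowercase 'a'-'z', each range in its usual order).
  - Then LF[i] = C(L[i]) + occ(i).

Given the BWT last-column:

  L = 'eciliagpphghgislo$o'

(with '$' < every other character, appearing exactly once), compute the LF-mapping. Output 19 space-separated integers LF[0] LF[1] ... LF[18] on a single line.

Answer: 3 2 9 12 10 1 4 16 17 7 5 8 6 11 18 13 14 0 15

Derivation:
Char counts: '$':1, 'a':1, 'c':1, 'e':1, 'g':3, 'h':2, 'i':3, 'l':2, 'o':2, 'p':2, 's':1
C (first-col start): C('$')=0, C('a')=1, C('c')=2, C('e')=3, C('g')=4, C('h')=7, C('i')=9, C('l')=12, C('o')=14, C('p')=16, C('s')=18
L[0]='e': occ=0, LF[0]=C('e')+0=3+0=3
L[1]='c': occ=0, LF[1]=C('c')+0=2+0=2
L[2]='i': occ=0, LF[2]=C('i')+0=9+0=9
L[3]='l': occ=0, LF[3]=C('l')+0=12+0=12
L[4]='i': occ=1, LF[4]=C('i')+1=9+1=10
L[5]='a': occ=0, LF[5]=C('a')+0=1+0=1
L[6]='g': occ=0, LF[6]=C('g')+0=4+0=4
L[7]='p': occ=0, LF[7]=C('p')+0=16+0=16
L[8]='p': occ=1, LF[8]=C('p')+1=16+1=17
L[9]='h': occ=0, LF[9]=C('h')+0=7+0=7
L[10]='g': occ=1, LF[10]=C('g')+1=4+1=5
L[11]='h': occ=1, LF[11]=C('h')+1=7+1=8
L[12]='g': occ=2, LF[12]=C('g')+2=4+2=6
L[13]='i': occ=2, LF[13]=C('i')+2=9+2=11
L[14]='s': occ=0, LF[14]=C('s')+0=18+0=18
L[15]='l': occ=1, LF[15]=C('l')+1=12+1=13
L[16]='o': occ=0, LF[16]=C('o')+0=14+0=14
L[17]='$': occ=0, LF[17]=C('$')+0=0+0=0
L[18]='o': occ=1, LF[18]=C('o')+1=14+1=15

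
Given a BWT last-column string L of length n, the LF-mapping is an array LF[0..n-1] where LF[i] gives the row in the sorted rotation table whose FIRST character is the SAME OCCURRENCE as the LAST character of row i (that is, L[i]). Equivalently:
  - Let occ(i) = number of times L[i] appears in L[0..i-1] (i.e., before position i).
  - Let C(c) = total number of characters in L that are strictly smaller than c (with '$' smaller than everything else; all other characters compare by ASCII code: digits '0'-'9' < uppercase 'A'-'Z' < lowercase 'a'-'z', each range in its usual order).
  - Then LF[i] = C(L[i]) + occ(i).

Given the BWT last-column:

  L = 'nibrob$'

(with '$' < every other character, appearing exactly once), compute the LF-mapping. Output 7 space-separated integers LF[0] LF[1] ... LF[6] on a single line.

Answer: 4 3 1 6 5 2 0

Derivation:
Char counts: '$':1, 'b':2, 'i':1, 'n':1, 'o':1, 'r':1
C (first-col start): C('$')=0, C('b')=1, C('i')=3, C('n')=4, C('o')=5, C('r')=6
L[0]='n': occ=0, LF[0]=C('n')+0=4+0=4
L[1]='i': occ=0, LF[1]=C('i')+0=3+0=3
L[2]='b': occ=0, LF[2]=C('b')+0=1+0=1
L[3]='r': occ=0, LF[3]=C('r')+0=6+0=6
L[4]='o': occ=0, LF[4]=C('o')+0=5+0=5
L[5]='b': occ=1, LF[5]=C('b')+1=1+1=2
L[6]='$': occ=0, LF[6]=C('$')+0=0+0=0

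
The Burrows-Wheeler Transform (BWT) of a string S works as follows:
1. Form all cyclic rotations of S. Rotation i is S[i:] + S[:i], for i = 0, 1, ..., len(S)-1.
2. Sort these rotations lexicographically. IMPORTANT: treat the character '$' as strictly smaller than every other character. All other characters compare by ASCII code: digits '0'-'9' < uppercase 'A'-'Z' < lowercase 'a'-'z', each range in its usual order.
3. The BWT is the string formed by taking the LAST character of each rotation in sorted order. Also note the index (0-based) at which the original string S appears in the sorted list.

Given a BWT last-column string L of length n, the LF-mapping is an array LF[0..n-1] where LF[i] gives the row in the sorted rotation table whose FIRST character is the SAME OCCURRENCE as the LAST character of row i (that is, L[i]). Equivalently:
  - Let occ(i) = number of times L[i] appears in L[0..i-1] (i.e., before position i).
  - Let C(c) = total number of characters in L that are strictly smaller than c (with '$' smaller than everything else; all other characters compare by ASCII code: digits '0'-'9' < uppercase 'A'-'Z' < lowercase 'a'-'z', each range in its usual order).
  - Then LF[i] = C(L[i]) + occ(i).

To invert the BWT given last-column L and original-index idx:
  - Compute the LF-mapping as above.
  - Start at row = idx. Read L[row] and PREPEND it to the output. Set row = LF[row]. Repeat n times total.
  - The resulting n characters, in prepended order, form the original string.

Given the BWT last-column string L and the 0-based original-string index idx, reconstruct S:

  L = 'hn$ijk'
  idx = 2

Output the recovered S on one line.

LF mapping: 1 5 0 2 3 4
Walk LF starting at row 2, prepending L[row]:
  step 1: row=2, L[2]='$', prepend. Next row=LF[2]=0
  step 2: row=0, L[0]='h', prepend. Next row=LF[0]=1
  step 3: row=1, L[1]='n', prepend. Next row=LF[1]=5
  step 4: row=5, L[5]='k', prepend. Next row=LF[5]=4
  step 5: row=4, L[4]='j', prepend. Next row=LF[4]=3
  step 6: row=3, L[3]='i', prepend. Next row=LF[3]=2
Reversed output: ijknh$

Answer: ijknh$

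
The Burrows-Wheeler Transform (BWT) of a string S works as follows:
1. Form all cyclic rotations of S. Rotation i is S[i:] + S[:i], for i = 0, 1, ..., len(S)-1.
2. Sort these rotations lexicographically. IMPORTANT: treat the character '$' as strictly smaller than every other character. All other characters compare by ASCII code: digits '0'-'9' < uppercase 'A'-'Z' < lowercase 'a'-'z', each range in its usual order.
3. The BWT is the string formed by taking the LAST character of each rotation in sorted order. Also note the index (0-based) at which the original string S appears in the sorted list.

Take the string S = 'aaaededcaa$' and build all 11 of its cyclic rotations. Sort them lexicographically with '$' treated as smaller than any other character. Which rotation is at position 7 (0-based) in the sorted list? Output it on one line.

All 11 rotations (rotation i = S[i:]+S[:i]):
  rot[0] = aaaededcaa$
  rot[1] = aaededcaa$a
  rot[2] = aededcaa$aa
  rot[3] = ededcaa$aaa
  rot[4] = dedcaa$aaae
  rot[5] = edcaa$aaaed
  rot[6] = dcaa$aaaede
  rot[7] = caa$aaaeded
  rot[8] = aa$aaaededc
  rot[9] = a$aaaededca
  rot[10] = $aaaededcaa
Sorted (with $ < everything):
  sorted[0] = $aaaededcaa
  sorted[1] = a$aaaededca
  sorted[2] = aa$aaaededc
  sorted[3] = aaaededcaa$
  sorted[4] = aaededcaa$a
  sorted[5] = aededcaa$aa
  sorted[6] = caa$aaaeded
  sorted[7] = dcaa$aaaede
  sorted[8] = dedcaa$aaae
  sorted[9] = edcaa$aaaed
  sorted[10] = ededcaa$aaa
sorted[7] = dcaa$aaaede

Answer: dcaa$aaaede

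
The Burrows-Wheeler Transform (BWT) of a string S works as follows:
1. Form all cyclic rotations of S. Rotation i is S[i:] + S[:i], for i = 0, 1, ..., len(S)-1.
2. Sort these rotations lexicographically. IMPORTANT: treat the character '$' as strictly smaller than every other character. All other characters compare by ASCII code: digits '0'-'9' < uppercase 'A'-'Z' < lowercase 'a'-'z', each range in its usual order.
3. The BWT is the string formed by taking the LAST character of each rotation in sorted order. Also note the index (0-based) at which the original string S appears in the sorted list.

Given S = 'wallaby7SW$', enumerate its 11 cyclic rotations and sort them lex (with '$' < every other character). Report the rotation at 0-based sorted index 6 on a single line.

Answer: by7SW$walla

Derivation:
All 11 rotations (rotation i = S[i:]+S[:i]):
  rot[0] = wallaby7SW$
  rot[1] = allaby7SW$w
  rot[2] = llaby7SW$wa
  rot[3] = laby7SW$wal
  rot[4] = aby7SW$wall
  rot[5] = by7SW$walla
  rot[6] = y7SW$wallab
  rot[7] = 7SW$wallaby
  rot[8] = SW$wallaby7
  rot[9] = W$wallaby7S
  rot[10] = $wallaby7SW
Sorted (with $ < everything):
  sorted[0] = $wallaby7SW
  sorted[1] = 7SW$wallaby
  sorted[2] = SW$wallaby7
  sorted[3] = W$wallaby7S
  sorted[4] = aby7SW$wall
  sorted[5] = allaby7SW$w
  sorted[6] = by7SW$walla
  sorted[7] = laby7SW$wal
  sorted[8] = llaby7SW$wa
  sorted[9] = wallaby7SW$
  sorted[10] = y7SW$wallab
sorted[6] = by7SW$walla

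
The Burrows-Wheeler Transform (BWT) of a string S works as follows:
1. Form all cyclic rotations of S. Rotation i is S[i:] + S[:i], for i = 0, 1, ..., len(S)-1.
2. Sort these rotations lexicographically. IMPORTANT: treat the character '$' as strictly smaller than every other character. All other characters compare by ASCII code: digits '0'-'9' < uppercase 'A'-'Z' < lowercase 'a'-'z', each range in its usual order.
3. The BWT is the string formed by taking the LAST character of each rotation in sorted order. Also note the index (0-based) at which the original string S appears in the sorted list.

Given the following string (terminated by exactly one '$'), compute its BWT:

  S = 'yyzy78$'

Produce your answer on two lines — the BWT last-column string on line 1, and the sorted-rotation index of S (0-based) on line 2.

All 7 rotations (rotation i = S[i:]+S[:i]):
  rot[0] = yyzy78$
  rot[1] = yzy78$y
  rot[2] = zy78$yy
  rot[3] = y78$yyz
  rot[4] = 78$yyzy
  rot[5] = 8$yyzy7
  rot[6] = $yyzy78
Sorted (with $ < everything):
  sorted[0] = $yyzy78  (last char: '8')
  sorted[1] = 78$yyzy  (last char: 'y')
  sorted[2] = 8$yyzy7  (last char: '7')
  sorted[3] = y78$yyz  (last char: 'z')
  sorted[4] = yyzy78$  (last char: '$')
  sorted[5] = yzy78$y  (last char: 'y')
  sorted[6] = zy78$yy  (last char: 'y')
Last column: 8y7z$yy
Original string S is at sorted index 4

Answer: 8y7z$yy
4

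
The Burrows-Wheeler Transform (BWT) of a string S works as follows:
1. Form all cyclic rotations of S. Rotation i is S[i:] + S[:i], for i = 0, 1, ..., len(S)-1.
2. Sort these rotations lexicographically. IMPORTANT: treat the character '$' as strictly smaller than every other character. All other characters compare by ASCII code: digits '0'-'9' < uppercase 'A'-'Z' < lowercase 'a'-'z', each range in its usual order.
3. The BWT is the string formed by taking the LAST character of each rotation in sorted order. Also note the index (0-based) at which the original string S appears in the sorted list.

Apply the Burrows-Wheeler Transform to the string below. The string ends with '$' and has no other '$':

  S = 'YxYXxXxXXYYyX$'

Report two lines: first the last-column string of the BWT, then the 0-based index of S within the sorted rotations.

Answer: XyxXxYxX$YXXYY
8

Derivation:
All 14 rotations (rotation i = S[i:]+S[:i]):
  rot[0] = YxYXxXxXXYYyX$
  rot[1] = xYXxXxXXYYyX$Y
  rot[2] = YXxXxXXYYyX$Yx
  rot[3] = XxXxXXYYyX$YxY
  rot[4] = xXxXXYYyX$YxYX
  rot[5] = XxXXYYyX$YxYXx
  rot[6] = xXXYYyX$YxYXxX
  rot[7] = XXYYyX$YxYXxXx
  rot[8] = XYYyX$YxYXxXxX
  rot[9] = YYyX$YxYXxXxXX
  rot[10] = YyX$YxYXxXxXXY
  rot[11] = yX$YxYXxXxXXYY
  rot[12] = X$YxYXxXxXXYYy
  rot[13] = $YxYXxXxXXYYyX
Sorted (with $ < everything):
  sorted[0] = $YxYXxXxXXYYyX  (last char: 'X')
  sorted[1] = X$YxYXxXxXXYYy  (last char: 'y')
  sorted[2] = XXYYyX$YxYXxXx  (last char: 'x')
  sorted[3] = XYYyX$YxYXxXxX  (last char: 'X')
  sorted[4] = XxXXYYyX$YxYXx  (last char: 'x')
  sorted[5] = XxXxXXYYyX$YxY  (last char: 'Y')
  sorted[6] = YXxXxXXYYyX$Yx  (last char: 'x')
  sorted[7] = YYyX$YxYXxXxXX  (last char: 'X')
  sorted[8] = YxYXxXxXXYYyX$  (last char: '$')
  sorted[9] = YyX$YxYXxXxXXY  (last char: 'Y')
  sorted[10] = xXXYYyX$YxYXxX  (last char: 'X')
  sorted[11] = xXxXXYYyX$YxYX  (last char: 'X')
  sorted[12] = xYXxXxXXYYyX$Y  (last char: 'Y')
  sorted[13] = yX$YxYXxXxXXYY  (last char: 'Y')
Last column: XyxXxYxX$YXXYY
Original string S is at sorted index 8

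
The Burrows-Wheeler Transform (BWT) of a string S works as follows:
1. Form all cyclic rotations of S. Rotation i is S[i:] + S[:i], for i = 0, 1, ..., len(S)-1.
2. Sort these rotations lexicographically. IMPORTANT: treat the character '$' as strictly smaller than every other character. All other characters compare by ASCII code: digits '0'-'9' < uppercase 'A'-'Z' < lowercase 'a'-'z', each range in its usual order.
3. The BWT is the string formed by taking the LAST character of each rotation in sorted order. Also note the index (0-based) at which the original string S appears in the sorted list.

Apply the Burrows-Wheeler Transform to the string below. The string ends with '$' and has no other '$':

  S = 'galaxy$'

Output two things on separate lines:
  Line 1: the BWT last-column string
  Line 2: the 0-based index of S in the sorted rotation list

All 7 rotations (rotation i = S[i:]+S[:i]):
  rot[0] = galaxy$
  rot[1] = alaxy$g
  rot[2] = laxy$ga
  rot[3] = axy$gal
  rot[4] = xy$gala
  rot[5] = y$galax
  rot[6] = $galaxy
Sorted (with $ < everything):
  sorted[0] = $galaxy  (last char: 'y')
  sorted[1] = alaxy$g  (last char: 'g')
  sorted[2] = axy$gal  (last char: 'l')
  sorted[3] = galaxy$  (last char: '$')
  sorted[4] = laxy$ga  (last char: 'a')
  sorted[5] = xy$gala  (last char: 'a')
  sorted[6] = y$galax  (last char: 'x')
Last column: ygl$aax
Original string S is at sorted index 3

Answer: ygl$aax
3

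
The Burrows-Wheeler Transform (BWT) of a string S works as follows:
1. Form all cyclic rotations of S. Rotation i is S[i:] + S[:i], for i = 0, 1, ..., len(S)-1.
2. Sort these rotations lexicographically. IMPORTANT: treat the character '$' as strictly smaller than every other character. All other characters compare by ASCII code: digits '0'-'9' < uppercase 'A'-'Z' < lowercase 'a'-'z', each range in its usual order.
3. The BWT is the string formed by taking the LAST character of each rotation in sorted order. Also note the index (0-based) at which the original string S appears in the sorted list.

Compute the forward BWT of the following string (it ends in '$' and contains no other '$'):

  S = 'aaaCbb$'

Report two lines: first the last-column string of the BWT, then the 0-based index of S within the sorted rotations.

Answer: baaa$bC
4

Derivation:
All 7 rotations (rotation i = S[i:]+S[:i]):
  rot[0] = aaaCbb$
  rot[1] = aaCbb$a
  rot[2] = aCbb$aa
  rot[3] = Cbb$aaa
  rot[4] = bb$aaaC
  rot[5] = b$aaaCb
  rot[6] = $aaaCbb
Sorted (with $ < everything):
  sorted[0] = $aaaCbb  (last char: 'b')
  sorted[1] = Cbb$aaa  (last char: 'a')
  sorted[2] = aCbb$aa  (last char: 'a')
  sorted[3] = aaCbb$a  (last char: 'a')
  sorted[4] = aaaCbb$  (last char: '$')
  sorted[5] = b$aaaCb  (last char: 'b')
  sorted[6] = bb$aaaC  (last char: 'C')
Last column: baaa$bC
Original string S is at sorted index 4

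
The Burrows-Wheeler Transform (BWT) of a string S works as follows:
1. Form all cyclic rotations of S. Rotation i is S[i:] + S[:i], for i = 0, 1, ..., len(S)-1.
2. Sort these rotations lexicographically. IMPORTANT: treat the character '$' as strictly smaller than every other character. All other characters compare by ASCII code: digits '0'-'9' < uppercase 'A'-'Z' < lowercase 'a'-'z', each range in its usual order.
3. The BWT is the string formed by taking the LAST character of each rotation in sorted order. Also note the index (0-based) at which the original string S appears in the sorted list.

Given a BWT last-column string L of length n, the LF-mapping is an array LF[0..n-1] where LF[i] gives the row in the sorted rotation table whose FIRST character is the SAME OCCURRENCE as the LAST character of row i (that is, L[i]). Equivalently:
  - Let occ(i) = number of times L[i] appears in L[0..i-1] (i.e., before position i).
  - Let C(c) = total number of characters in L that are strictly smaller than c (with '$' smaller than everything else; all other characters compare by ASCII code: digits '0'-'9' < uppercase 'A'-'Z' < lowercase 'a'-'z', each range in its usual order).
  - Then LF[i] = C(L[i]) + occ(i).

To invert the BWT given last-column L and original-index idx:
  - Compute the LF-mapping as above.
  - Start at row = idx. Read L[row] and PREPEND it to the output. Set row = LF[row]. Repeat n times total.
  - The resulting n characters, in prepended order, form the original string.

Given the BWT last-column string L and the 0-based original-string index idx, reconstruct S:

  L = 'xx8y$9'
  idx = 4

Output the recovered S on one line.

LF mapping: 3 4 1 5 0 2
Walk LF starting at row 4, prepending L[row]:
  step 1: row=4, L[4]='$', prepend. Next row=LF[4]=0
  step 2: row=0, L[0]='x', prepend. Next row=LF[0]=3
  step 3: row=3, L[3]='y', prepend. Next row=LF[3]=5
  step 4: row=5, L[5]='9', prepend. Next row=LF[5]=2
  step 5: row=2, L[2]='8', prepend. Next row=LF[2]=1
  step 6: row=1, L[1]='x', prepend. Next row=LF[1]=4
Reversed output: x89yx$

Answer: x89yx$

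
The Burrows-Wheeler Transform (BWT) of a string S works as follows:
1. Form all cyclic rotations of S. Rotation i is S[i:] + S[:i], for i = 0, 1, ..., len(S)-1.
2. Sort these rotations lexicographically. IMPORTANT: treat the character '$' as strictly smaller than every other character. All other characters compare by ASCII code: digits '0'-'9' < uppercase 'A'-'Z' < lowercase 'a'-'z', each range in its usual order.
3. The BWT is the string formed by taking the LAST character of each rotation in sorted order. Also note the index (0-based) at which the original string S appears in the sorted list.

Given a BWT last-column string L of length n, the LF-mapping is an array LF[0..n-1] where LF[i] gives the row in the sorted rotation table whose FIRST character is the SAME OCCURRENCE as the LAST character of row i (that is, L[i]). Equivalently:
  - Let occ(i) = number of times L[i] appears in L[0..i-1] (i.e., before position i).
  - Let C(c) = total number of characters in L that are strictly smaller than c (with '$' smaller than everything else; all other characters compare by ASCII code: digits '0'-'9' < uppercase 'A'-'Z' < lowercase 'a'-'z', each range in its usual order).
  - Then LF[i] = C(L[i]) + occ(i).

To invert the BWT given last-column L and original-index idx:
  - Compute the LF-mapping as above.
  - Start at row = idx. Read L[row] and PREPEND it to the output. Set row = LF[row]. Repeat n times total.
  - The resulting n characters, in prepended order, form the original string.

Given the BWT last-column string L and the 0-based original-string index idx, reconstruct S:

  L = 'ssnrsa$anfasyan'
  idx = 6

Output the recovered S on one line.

LF mapping: 10 11 6 9 12 1 0 2 7 5 3 13 14 4 8
Walk LF starting at row 6, prepending L[row]:
  step 1: row=6, L[6]='$', prepend. Next row=LF[6]=0
  step 2: row=0, L[0]='s', prepend. Next row=LF[0]=10
  step 3: row=10, L[10]='a', prepend. Next row=LF[10]=3
  step 4: row=3, L[3]='r', prepend. Next row=LF[3]=9
  step 5: row=9, L[9]='f', prepend. Next row=LF[9]=5
  step 6: row=5, L[5]='a', prepend. Next row=LF[5]=1
  step 7: row=1, L[1]='s', prepend. Next row=LF[1]=11
  step 8: row=11, L[11]='s', prepend. Next row=LF[11]=13
  step 9: row=13, L[13]='a', prepend. Next row=LF[13]=4
  step 10: row=4, L[4]='s', prepend. Next row=LF[4]=12
  step 11: row=12, L[12]='y', prepend. Next row=LF[12]=14
  step 12: row=14, L[14]='n', prepend. Next row=LF[14]=8
  step 13: row=8, L[8]='n', prepend. Next row=LF[8]=7
  step 14: row=7, L[7]='a', prepend. Next row=LF[7]=2
  step 15: row=2, L[2]='n', prepend. Next row=LF[2]=6
Reversed output: nannysassafras$

Answer: nannysassafras$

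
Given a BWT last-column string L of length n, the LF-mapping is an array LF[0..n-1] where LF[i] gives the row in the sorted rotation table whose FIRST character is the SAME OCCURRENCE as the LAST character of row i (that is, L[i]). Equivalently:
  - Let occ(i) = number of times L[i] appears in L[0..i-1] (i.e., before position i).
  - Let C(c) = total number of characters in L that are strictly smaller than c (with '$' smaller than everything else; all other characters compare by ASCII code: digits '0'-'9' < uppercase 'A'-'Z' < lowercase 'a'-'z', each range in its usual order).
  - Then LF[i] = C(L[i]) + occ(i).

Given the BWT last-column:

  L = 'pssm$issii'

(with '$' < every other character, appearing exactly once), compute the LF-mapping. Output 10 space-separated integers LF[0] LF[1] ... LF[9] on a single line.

Answer: 5 6 7 4 0 1 8 9 2 3

Derivation:
Char counts: '$':1, 'i':3, 'm':1, 'p':1, 's':4
C (first-col start): C('$')=0, C('i')=1, C('m')=4, C('p')=5, C('s')=6
L[0]='p': occ=0, LF[0]=C('p')+0=5+0=5
L[1]='s': occ=0, LF[1]=C('s')+0=6+0=6
L[2]='s': occ=1, LF[2]=C('s')+1=6+1=7
L[3]='m': occ=0, LF[3]=C('m')+0=4+0=4
L[4]='$': occ=0, LF[4]=C('$')+0=0+0=0
L[5]='i': occ=0, LF[5]=C('i')+0=1+0=1
L[6]='s': occ=2, LF[6]=C('s')+2=6+2=8
L[7]='s': occ=3, LF[7]=C('s')+3=6+3=9
L[8]='i': occ=1, LF[8]=C('i')+1=1+1=2
L[9]='i': occ=2, LF[9]=C('i')+2=1+2=3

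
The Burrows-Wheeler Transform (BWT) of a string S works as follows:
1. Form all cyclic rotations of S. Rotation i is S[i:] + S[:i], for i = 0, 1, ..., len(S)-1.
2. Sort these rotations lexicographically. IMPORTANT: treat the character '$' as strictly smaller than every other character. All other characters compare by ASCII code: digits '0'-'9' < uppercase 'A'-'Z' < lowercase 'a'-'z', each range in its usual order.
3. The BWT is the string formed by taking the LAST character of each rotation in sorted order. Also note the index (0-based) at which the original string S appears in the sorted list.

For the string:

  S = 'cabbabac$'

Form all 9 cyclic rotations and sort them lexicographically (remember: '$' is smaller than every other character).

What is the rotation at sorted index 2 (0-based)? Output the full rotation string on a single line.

Answer: abbabac$c

Derivation:
All 9 rotations (rotation i = S[i:]+S[:i]):
  rot[0] = cabbabac$
  rot[1] = abbabac$c
  rot[2] = bbabac$ca
  rot[3] = babac$cab
  rot[4] = abac$cabb
  rot[5] = bac$cabba
  rot[6] = ac$cabbab
  rot[7] = c$cabbaba
  rot[8] = $cabbabac
Sorted (with $ < everything):
  sorted[0] = $cabbabac
  sorted[1] = abac$cabb
  sorted[2] = abbabac$c
  sorted[3] = ac$cabbab
  sorted[4] = babac$cab
  sorted[5] = bac$cabba
  sorted[6] = bbabac$ca
  sorted[7] = c$cabbaba
  sorted[8] = cabbabac$
sorted[2] = abbabac$c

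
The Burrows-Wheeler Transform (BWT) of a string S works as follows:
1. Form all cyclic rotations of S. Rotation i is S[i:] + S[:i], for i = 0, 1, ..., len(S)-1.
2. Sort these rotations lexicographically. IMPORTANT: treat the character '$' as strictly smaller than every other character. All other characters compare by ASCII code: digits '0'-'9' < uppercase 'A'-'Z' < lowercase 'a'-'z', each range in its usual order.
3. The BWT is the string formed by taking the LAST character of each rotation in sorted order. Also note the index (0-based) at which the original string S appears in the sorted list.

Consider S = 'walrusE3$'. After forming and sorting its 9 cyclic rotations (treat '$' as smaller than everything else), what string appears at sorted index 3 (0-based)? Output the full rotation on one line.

All 9 rotations (rotation i = S[i:]+S[:i]):
  rot[0] = walrusE3$
  rot[1] = alrusE3$w
  rot[2] = lrusE3$wa
  rot[3] = rusE3$wal
  rot[4] = usE3$walr
  rot[5] = sE3$walru
  rot[6] = E3$walrus
  rot[7] = 3$walrusE
  rot[8] = $walrusE3
Sorted (with $ < everything):
  sorted[0] = $walrusE3
  sorted[1] = 3$walrusE
  sorted[2] = E3$walrus
  sorted[3] = alrusE3$w
  sorted[4] = lrusE3$wa
  sorted[5] = rusE3$wal
  sorted[6] = sE3$walru
  sorted[7] = usE3$walr
  sorted[8] = walrusE3$
sorted[3] = alrusE3$w

Answer: alrusE3$w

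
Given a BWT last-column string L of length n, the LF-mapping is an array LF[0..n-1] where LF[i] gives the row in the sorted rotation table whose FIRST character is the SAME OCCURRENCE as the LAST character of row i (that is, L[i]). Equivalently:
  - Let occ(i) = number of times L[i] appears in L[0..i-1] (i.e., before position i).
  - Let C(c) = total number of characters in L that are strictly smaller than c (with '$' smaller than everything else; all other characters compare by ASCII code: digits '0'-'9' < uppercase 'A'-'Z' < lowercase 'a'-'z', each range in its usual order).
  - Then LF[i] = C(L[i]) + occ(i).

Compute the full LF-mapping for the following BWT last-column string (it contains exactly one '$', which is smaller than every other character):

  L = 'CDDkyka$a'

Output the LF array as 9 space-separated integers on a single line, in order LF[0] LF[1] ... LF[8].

Char counts: '$':1, 'C':1, 'D':2, 'a':2, 'k':2, 'y':1
C (first-col start): C('$')=0, C('C')=1, C('D')=2, C('a')=4, C('k')=6, C('y')=8
L[0]='C': occ=0, LF[0]=C('C')+0=1+0=1
L[1]='D': occ=0, LF[1]=C('D')+0=2+0=2
L[2]='D': occ=1, LF[2]=C('D')+1=2+1=3
L[3]='k': occ=0, LF[3]=C('k')+0=6+0=6
L[4]='y': occ=0, LF[4]=C('y')+0=8+0=8
L[5]='k': occ=1, LF[5]=C('k')+1=6+1=7
L[6]='a': occ=0, LF[6]=C('a')+0=4+0=4
L[7]='$': occ=0, LF[7]=C('$')+0=0+0=0
L[8]='a': occ=1, LF[8]=C('a')+1=4+1=5

Answer: 1 2 3 6 8 7 4 0 5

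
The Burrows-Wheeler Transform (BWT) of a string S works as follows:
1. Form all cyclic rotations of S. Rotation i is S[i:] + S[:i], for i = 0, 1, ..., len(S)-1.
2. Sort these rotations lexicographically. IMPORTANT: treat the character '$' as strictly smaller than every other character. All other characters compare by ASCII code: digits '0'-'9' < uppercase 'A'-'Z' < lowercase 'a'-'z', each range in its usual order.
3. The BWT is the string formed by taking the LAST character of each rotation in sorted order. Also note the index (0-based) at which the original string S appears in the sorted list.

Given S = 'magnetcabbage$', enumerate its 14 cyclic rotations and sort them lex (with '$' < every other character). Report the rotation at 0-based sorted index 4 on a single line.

Answer: bage$magnetcab

Derivation:
All 14 rotations (rotation i = S[i:]+S[:i]):
  rot[0] = magnetcabbage$
  rot[1] = agnetcabbage$m
  rot[2] = gnetcabbage$ma
  rot[3] = netcabbage$mag
  rot[4] = etcabbage$magn
  rot[5] = tcabbage$magne
  rot[6] = cabbage$magnet
  rot[7] = abbage$magnetc
  rot[8] = bbage$magnetca
  rot[9] = bage$magnetcab
  rot[10] = age$magnetcabb
  rot[11] = ge$magnetcabba
  rot[12] = e$magnetcabbag
  rot[13] = $magnetcabbage
Sorted (with $ < everything):
  sorted[0] = $magnetcabbage
  sorted[1] = abbage$magnetc
  sorted[2] = age$magnetcabb
  sorted[3] = agnetcabbage$m
  sorted[4] = bage$magnetcab
  sorted[5] = bbage$magnetca
  sorted[6] = cabbage$magnet
  sorted[7] = e$magnetcabbag
  sorted[8] = etcabbage$magn
  sorted[9] = ge$magnetcabba
  sorted[10] = gnetcabbage$ma
  sorted[11] = magnetcabbage$
  sorted[12] = netcabbage$mag
  sorted[13] = tcabbage$magne
sorted[4] = bage$magnetcab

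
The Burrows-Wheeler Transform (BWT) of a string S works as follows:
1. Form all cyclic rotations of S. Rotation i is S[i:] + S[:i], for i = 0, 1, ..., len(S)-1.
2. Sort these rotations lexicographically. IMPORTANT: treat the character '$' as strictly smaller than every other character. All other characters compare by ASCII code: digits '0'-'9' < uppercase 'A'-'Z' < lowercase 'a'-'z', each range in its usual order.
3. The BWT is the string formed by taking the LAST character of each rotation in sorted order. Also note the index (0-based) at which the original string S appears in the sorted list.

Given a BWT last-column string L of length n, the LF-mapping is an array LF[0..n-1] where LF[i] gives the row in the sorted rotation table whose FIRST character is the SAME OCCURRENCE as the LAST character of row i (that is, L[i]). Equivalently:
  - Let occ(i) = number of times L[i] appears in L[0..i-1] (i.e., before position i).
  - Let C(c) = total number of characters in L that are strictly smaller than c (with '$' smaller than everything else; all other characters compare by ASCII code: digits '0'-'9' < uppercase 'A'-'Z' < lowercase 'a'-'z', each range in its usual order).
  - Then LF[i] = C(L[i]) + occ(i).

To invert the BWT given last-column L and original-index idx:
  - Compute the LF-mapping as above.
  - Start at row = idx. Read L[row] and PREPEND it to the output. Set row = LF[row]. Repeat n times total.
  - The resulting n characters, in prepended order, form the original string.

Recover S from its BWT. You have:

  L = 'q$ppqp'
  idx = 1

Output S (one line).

LF mapping: 4 0 1 2 5 3
Walk LF starting at row 1, prepending L[row]:
  step 1: row=1, L[1]='$', prepend. Next row=LF[1]=0
  step 2: row=0, L[0]='q', prepend. Next row=LF[0]=4
  step 3: row=4, L[4]='q', prepend. Next row=LF[4]=5
  step 4: row=5, L[5]='p', prepend. Next row=LF[5]=3
  step 5: row=3, L[3]='p', prepend. Next row=LF[3]=2
  step 6: row=2, L[2]='p', prepend. Next row=LF[2]=1
Reversed output: pppqq$

Answer: pppqq$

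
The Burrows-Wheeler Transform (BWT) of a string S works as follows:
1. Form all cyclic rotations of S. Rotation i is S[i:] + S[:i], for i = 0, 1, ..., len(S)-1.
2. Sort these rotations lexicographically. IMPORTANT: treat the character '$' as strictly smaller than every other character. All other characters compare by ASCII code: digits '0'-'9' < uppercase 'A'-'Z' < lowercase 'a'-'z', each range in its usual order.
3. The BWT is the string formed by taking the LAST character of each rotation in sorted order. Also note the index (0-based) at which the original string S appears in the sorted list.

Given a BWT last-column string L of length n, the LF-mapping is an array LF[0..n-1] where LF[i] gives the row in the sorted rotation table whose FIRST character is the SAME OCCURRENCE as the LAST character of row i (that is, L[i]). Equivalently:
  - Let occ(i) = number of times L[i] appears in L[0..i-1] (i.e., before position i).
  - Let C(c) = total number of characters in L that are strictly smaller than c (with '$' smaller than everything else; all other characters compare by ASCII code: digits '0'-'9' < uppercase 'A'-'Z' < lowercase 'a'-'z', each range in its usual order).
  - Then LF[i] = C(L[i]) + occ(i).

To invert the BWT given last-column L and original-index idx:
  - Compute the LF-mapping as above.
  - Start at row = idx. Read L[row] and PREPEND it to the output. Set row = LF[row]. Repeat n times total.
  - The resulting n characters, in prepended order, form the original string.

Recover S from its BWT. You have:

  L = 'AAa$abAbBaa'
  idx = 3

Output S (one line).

LF mapping: 1 2 5 0 6 9 3 10 4 7 8
Walk LF starting at row 3, prepending L[row]:
  step 1: row=3, L[3]='$', prepend. Next row=LF[3]=0
  step 2: row=0, L[0]='A', prepend. Next row=LF[0]=1
  step 3: row=1, L[1]='A', prepend. Next row=LF[1]=2
  step 4: row=2, L[2]='a', prepend. Next row=LF[2]=5
  step 5: row=5, L[5]='b', prepend. Next row=LF[5]=9
  step 6: row=9, L[9]='a', prepend. Next row=LF[9]=7
  step 7: row=7, L[7]='b', prepend. Next row=LF[7]=10
  step 8: row=10, L[10]='a', prepend. Next row=LF[10]=8
  step 9: row=8, L[8]='B', prepend. Next row=LF[8]=4
  step 10: row=4, L[4]='a', prepend. Next row=LF[4]=6
  step 11: row=6, L[6]='A', prepend. Next row=LF[6]=3
Reversed output: AaBababaAA$

Answer: AaBababaAA$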